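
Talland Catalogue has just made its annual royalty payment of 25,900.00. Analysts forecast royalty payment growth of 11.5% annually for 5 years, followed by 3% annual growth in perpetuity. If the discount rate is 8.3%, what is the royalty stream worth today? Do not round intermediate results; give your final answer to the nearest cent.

D_1 = 28878.50000
D_2 = 32199.52750
D_3 = 35902.47316
D_4 = 40031.25758
D_5 = 44634.85220
Terminal value at year 5: TV = D_5×(1+g_2)/(r−g_2) = 45973.89776/0.053 = 867432.03327
P_0 = D_1/(1+r)^1 + D_2/(1+r)^2 + D_3/(1+r)^3 + D_4/(1+r)^4 + D_5/(1+r)^5 + TV/(1+r)^5
    = 26665.28163 + 27453.17545 + 28264.34961 + 29099.49198 + 29959.31076 + 582228.11484 = 723669.72427

723669.72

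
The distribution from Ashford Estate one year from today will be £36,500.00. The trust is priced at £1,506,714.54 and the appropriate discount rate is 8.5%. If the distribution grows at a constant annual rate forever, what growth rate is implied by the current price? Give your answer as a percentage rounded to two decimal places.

6.08%

P = D₁/(r−g) ⇒ g = r − D₁/P = 0.085 − £36,500.00/£1,506,714.54 = 0.060775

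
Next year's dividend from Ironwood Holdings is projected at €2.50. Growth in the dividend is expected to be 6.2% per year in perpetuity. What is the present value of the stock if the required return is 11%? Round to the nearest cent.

€52.08

Growing perpetuity: P = D₁ / (r − g) = €2.5000 / (0.11 − 0.062) = €52.08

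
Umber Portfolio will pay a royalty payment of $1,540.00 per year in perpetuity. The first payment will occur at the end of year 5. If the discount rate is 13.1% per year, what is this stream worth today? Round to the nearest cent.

$7184.54

Value at end of year 4: C / r = $1,540.00 / 0.131 = $11,755.7252
Discount to today: PV = $11,755.7252 / (1 + 0.131)^4 = $11,755.7252 / 1.636253 = $7,184.54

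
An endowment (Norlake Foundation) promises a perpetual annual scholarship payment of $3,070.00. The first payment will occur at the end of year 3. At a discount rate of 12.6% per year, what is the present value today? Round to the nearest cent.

Value at end of year 2: C / r = $3,070.00 / 0.126 = $24,365.0794
Discount to today: PV = $24,365.0794 / (1 + 0.126)^2 = $24,365.0794 / 1.267876 = $19,217.24

$19217.24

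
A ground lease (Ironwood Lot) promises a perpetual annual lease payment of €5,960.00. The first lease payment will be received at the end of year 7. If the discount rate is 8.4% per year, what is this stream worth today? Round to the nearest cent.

€43731.19

Value at end of year 6: C / r = €5,960.00 / 0.084 = €70,952.3810
Discount to today: PV = €70,952.3810 / (1 + 0.084)^6 = €70,952.3810 / 1.622466 = €43,731.19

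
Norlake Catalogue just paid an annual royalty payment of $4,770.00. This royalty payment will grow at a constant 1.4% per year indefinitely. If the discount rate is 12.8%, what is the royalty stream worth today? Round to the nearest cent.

$42427.89

D₁ = D₀ × (1 + g) = $4,770.00 × 1.014 = $4,836.7800
Growing perpetuity: P = D₁ / (r − g) = $4,836.7800 / (0.128 − 0.014) = $42,427.89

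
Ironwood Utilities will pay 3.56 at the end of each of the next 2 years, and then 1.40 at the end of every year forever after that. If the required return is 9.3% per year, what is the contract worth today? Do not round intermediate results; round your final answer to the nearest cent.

PV of 2-year annuity: 3.56 × [1 − (1+0.093)^−2] / 0.093 = 6.23705
Perpetuity value at year 2: 1.40 / 0.093 = 15.05376
PV of perpetuity: 15.05376 / (1+0.093)^2 = 12.60099
Total PV = 6.23705 + 12.60099 = 18.83804

18.84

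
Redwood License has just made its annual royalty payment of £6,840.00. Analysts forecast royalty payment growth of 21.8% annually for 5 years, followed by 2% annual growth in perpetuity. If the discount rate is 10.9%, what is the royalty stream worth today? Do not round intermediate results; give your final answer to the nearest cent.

D_1 = 8331.12000
D_2 = 10147.30416
D_3 = 12359.41647
D_4 = 15053.76926
D_5 = 18335.49095
Terminal value at year 5: TV = D_5×(1+g_2)/(r−g_2) = 18702.20077/0.089 = 210137.08734
P_0 = D_1/(1+r)^1 + D_2/(1+r)^2 + D_3/(1+r)^3 + D_4/(1+r)^4 + D_5/(1+r)^5 + TV/(1+r)^5
    = 7512.28133 + 8250.63901 + 9061.56746 + 9952.19943 + 10930.36872 + 125269.39431 = 170976.45028

£170976.45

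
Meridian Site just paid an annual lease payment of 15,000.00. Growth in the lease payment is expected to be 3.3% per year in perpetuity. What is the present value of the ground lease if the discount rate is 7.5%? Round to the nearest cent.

368928.57

D₁ = D₀ × (1 + g) = 15,000.00 × 1.033 = 15,495.0000
Growing perpetuity: P = D₁ / (r − g) = 15,495.0000 / (0.075 − 0.033) = 368,928.57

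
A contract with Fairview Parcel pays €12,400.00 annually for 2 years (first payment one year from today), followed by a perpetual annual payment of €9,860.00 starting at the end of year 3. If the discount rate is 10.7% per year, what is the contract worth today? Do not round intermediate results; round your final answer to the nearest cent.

€96516.73

PV of 2-year annuity: €12,400.00 × [1 − (1+0.107)^−2] / 0.107 = 21320.18550
Perpetuity value at year 2: €9,860.00 / 0.107 = 92149.53271
PV of perpetuity: 92149.53271 / (1+0.107)^2 = 75196.54650
Total PV = 21320.18550 + 75196.54650 = 96516.73200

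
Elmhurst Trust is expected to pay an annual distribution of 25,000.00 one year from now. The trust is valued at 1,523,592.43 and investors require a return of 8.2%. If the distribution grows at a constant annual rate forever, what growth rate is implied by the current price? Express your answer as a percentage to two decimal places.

6.56%

P = D₁/(r−g) ⇒ g = r − D₁/P = 0.082 − 25,000.00/1,523,592.43 = 0.065591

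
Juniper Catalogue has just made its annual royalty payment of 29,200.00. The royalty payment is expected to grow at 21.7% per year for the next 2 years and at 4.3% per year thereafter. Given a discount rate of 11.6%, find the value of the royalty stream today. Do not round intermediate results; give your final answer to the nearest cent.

D_1 = 35536.40000
D_2 = 43247.79880
Terminal value at year 2: TV = D_2×(1+g_2)/(r−g_2) = 45107.45415/0.073 = 617910.33080
P_0 = D_1/(1+r)^1 + D_2/(1+r)^2 + TV/(1+r)^2
    = 31842.65233 + 34724.46943 + 496131.80297 = 562698.92473

562698.92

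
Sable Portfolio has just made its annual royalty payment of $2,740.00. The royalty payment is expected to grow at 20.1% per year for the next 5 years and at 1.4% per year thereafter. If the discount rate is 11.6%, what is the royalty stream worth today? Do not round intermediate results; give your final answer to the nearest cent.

$56484.18

D_1 = 3290.74000
D_2 = 3952.17874
D_3 = 4746.56667
D_4 = 5700.62657
D_5 = 6846.45251
Terminal value at year 5: TV = D_5×(1+g_2)/(r−g_2) = 6942.30284/0.102 = 68061.79257
P_0 = D_1/(1+r)^1 + D_2/(1+r)^2 + D_3/(1+r)^3 + D_4/(1+r)^4 + D_5/(1+r)^5 + TV/(1+r)^5
    = 2948.69176 + 3173.27849 + 3414.97085 + 3675.07168 + 3954.98305 + 39317.18446 = 56484.18030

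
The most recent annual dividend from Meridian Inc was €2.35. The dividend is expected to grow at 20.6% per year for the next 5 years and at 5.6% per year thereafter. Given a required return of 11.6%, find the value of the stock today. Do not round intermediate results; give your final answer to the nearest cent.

D_1 = 2.83410
D_2 = 3.41792
D_3 = 4.12202
D_4 = 4.97115
D_5 = 5.99521
Terminal value at year 5: TV = D_5×(1+g_2)/(r−g_2) = 6.33094/0.06 = 105.51570
P_0 = D_1/(1+r)^1 + D_2/(1+r)^2 + D_3/(1+r)^3 + D_4/(1+r)^4 + D_5/(1+r)^5 + TV/(1+r)^5
    = 2.53952 + 2.74432 + 2.96563 + 3.20480 + 3.46325 + 60.95314 = 75.87065

€75.87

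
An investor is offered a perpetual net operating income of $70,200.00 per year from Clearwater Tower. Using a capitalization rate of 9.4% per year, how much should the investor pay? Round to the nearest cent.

$746808.51

Level perpetuity: PV = C / r = $70,200.00 / 0.094 = $746,808.51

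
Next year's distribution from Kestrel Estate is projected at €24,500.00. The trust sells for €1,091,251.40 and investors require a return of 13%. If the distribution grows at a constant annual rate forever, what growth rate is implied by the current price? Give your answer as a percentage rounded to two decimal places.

P = D₁/(r−g) ⇒ g = r − D₁/P = 0.13 − €24,500.00/€1,091,251.40 = 0.107549

10.75%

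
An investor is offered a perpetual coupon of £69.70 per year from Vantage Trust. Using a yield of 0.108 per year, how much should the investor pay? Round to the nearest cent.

Level perpetuity: PV = C / r = £69.70 / 0.108 = £645.37

£645.37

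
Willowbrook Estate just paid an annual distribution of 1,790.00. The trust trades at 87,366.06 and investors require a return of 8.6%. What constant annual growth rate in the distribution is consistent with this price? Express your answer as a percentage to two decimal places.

P = D₀(1+g)/(r−g) ⇒ P(r−g) = D₀(1+g) ⇒ g(P+D₀) = P·r − D₀
g = (P·r − D₀)/(P + D₀) = (87,366.06×0.086 − 1,790.00) / (87,366.06 + 1,790.00) = 0.064196

6.42%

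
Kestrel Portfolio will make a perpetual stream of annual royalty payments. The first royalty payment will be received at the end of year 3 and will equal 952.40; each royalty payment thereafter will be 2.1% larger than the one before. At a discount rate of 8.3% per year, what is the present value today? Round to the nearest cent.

Value at end of year 2: C₁ / (r − g) = 952.40 / (0.083 − 0.021) = 15,361.2903
Discount to today: PV = 15,361.2903 / (1 + 0.083)^2 = 15,361.2903 / 1.172889 = 13,096.97

13096.97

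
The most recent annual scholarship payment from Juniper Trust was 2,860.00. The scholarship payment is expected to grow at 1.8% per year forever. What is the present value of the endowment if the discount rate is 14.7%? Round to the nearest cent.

22569.61

D₁ = D₀ × (1 + g) = 2,860.00 × 1.018 = 2,911.4800
Growing perpetuity: P = D₁ / (r − g) = 2,911.4800 / (0.147 − 0.018) = 22,569.61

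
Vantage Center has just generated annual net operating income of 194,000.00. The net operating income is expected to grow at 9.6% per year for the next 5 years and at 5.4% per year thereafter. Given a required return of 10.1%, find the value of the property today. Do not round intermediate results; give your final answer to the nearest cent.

5209524.45

D_1 = 212624.00000
D_2 = 233035.90400
D_3 = 255407.35078
D_4 = 279926.45646
D_5 = 306799.39628
Terminal value at year 5: TV = D_5×(1+g_2)/(r−g_2) = 323366.56368/0.047 = 6880139.65273
P_0 = D_1/(1+r)^1 + D_2/(1+r)^2 + D_3/(1+r)^3 + D_4/(1+r)^4 + D_5/(1+r)^5 + TV/(1+r)^5
    = 193118.98274 + 192241.96647 + 191368.93302 + 190499.86430 + 189634.74230 + 4252659.96552 = 5209524.45435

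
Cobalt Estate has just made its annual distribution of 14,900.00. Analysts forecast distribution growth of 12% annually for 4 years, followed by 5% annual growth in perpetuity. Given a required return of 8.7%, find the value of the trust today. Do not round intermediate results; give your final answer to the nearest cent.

540834.04

D_1 = 16688.00000
D_2 = 18690.56000
D_3 = 20933.42720
D_4 = 23445.43846
Terminal value at year 4: TV = D_4×(1+g_2)/(r−g_2) = 24617.71039/0.037 = 665343.52398
P_0 = D_1/(1+r)^1 + D_2/(1+r)^2 + D_3/(1+r)^3 + D_4/(1+r)^4 + TV/(1+r)^4
    = 15352.34591 + 15818.42448 + 16298.65264 + 16793.45994 + 476571.16060 = 540834.04358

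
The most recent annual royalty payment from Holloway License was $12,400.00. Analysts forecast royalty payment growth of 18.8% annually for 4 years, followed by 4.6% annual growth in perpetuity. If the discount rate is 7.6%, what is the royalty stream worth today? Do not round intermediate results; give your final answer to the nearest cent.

D_1 = 14731.20000
D_2 = 17500.66560
D_3 = 20790.79073
D_4 = 24699.45939
Terminal value at year 4: TV = D_4×(1+g_2)/(r−g_2) = 25835.63452/0.03 = 861187.81742
P_0 = D_1/(1+r)^1 + D_2/(1+r)^2 + D_3/(1+r)^3 + D_4/(1+r)^4 + TV/(1+r)^4
    = 13690.70632 + 15115.76125 + 16689.14904 + 18426.30954 + 642463.99249 = 706385.91864

$706385.92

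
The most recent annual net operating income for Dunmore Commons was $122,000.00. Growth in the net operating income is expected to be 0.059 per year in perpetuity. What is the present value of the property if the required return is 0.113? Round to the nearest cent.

$2392555.56

D₁ = D₀ × (1 + g) = $122,000.00 × 1.059 = $129,198.0000
Growing perpetuity: P = D₁ / (r − g) = $129,198.0000 / (0.113 − 0.059) = $2,392,555.56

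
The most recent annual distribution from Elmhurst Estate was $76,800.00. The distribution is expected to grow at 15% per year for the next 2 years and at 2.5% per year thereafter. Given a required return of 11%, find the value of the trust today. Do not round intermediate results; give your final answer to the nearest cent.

D_1 = 88320.00000
D_2 = 101568.00000
Terminal value at year 2: TV = D_2×(1+g_2)/(r−g_2) = 104107.20000/0.085 = 1224790.58824
P_0 = D_1/(1+r)^1 + D_2/(1+r)^2 + TV/(1+r)^2
    = 79567.56757 + 82434.86730 + 994067.51744 = 1156069.95231

$1156069.95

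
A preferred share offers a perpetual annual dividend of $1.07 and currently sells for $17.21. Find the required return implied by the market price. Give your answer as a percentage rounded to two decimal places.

P = C/r ⇒ r = C/P = $1.07/$17.21 = 0.062173

6.22%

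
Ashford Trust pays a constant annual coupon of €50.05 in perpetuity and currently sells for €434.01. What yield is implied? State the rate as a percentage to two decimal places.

P = C/r ⇒ r = C/P = €50.05/€434.01 = 0.115320

11.53%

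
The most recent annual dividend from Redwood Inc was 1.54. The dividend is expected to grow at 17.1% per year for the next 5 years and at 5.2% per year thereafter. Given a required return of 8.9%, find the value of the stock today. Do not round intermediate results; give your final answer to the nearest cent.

72.57

D_1 = 1.80334
D_2 = 2.11171
D_3 = 2.47281
D_4 = 2.89566
D_5 = 3.39082
Terminal value at year 5: TV = D_5×(1+g_2)/(r−g_2) = 3.56715/0.037 = 96.40936
P_0 = D_1/(1+r)^1 + D_2/(1+r)^2 + D_3/(1+r)^3 + D_4/(1+r)^4 + D_5/(1+r)^5 + TV/(1+r)^5
    = 1.65596 + 1.78065 + 1.91473 + 2.05891 + 2.21394 + 62.94769 = 72.57188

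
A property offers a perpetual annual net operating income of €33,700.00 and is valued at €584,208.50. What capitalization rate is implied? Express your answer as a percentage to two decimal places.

5.77%

P = C/r ⇒ r = C/P = €33,700.00/€584,208.50 = 0.057685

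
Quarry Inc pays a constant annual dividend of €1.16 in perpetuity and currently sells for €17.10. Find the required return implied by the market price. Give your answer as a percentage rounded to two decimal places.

P = C/r ⇒ r = C/P = €1.16/€17.10 = 0.067836

6.78%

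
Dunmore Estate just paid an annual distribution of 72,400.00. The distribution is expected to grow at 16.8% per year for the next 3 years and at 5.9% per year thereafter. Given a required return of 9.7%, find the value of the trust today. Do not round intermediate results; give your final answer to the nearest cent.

2681887.82

D_1 = 84563.20000
D_2 = 98769.81760
D_3 = 115363.14696
Terminal value at year 3: TV = D_3×(1+g_2)/(r−g_2) = 122169.57263/0.038 = 3214988.75335
P_0 = D_1/(1+r)^1 + D_2/(1+r)^2 + D_3/(1+r)^3 + TV/(1+r)^3
    = 77085.87056 + 82075.01988 + 87387.07677 + 2435339.85010 = 2681887.81731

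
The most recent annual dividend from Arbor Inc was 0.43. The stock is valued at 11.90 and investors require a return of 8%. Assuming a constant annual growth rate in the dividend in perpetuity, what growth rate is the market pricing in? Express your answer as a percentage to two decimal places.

4.23%

P = D₀(1+g)/(r−g) ⇒ P(r−g) = D₀(1+g) ⇒ g(P+D₀) = P·r − D₀
g = (P·r − D₀)/(P + D₀) = (11.90×0.08 − 0.43) / (11.90 + 0.43) = 0.042336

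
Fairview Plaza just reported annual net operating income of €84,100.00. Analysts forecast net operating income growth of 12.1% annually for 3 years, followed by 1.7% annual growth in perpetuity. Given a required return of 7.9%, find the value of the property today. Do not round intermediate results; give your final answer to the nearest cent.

€1819411.47

D_1 = 94276.10000
D_2 = 105683.50810
D_3 = 118471.21258
Terminal value at year 3: TV = D_3×(1+g_2)/(r−g_2) = 120485.22319/0.062 = 1943310.05152
P_0 = D_1/(1+r)^1 + D_2/(1+r)^2 + D_3/(1+r)^3 + TV/(1+r)^3
    = 87373.58665 + 90774.59744 + 94307.99234 + 1546955.29366 = 1819411.47010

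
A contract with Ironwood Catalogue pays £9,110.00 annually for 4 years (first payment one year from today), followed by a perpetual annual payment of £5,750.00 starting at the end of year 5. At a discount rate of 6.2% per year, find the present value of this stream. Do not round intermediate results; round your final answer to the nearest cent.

PV of 4-year annuity: £9,110.00 × [1 − (1+0.062)^−4] / 0.062 = 31423.08036
Perpetuity value at year 4: £5,750.00 / 0.062 = 92741.93548
PV of perpetuity: 92741.93548 / (1+0.062)^4 = 72908.48740
Total PV = 31423.08036 + 72908.48740 = 104331.56776

£104331.57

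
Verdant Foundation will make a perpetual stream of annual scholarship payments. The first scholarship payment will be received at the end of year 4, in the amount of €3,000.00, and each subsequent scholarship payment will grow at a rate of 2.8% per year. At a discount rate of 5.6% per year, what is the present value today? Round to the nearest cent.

€90985.35

Value at end of year 3: C₁ / (r − g) = €3,000.00 / (0.056 − 0.028) = €107,142.8571
Discount to today: PV = €107,142.8571 / (1 + 0.056)^3 = €107,142.8571 / 1.177584 = €90,985.35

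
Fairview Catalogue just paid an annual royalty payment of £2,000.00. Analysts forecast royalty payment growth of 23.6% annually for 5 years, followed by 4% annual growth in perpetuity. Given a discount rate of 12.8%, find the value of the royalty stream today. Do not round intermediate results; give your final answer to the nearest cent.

£50602.35

D_1 = 2472.00000
D_2 = 3055.39200
D_3 = 3776.46451
D_4 = 4667.71014
D_5 = 5769.28973
Terminal value at year 5: TV = D_5×(1+g_2)/(r−g_2) = 6000.06132/0.088 = 68182.51498
P_0 = D_1/(1+r)^1 + D_2/(1+r)^2 + D_3/(1+r)^3 + D_4/(1+r)^4 + D_5/(1+r)^5 + TV/(1+r)^5
    = 2191.48936 + 2401.31281 + 2631.22574 + 2883.15161 + 3159.19804 + 37335.97683 = 50602.35439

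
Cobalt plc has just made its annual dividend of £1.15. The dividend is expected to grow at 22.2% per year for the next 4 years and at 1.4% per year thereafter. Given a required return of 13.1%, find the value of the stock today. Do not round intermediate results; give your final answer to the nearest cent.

£19.19

D_1 = 1.40530
D_2 = 1.71728
D_3 = 2.09851
D_4 = 2.56438
Terminal value at year 4: TV = D_4×(1+g_2)/(r−g_2) = 2.60028/0.117 = 22.22464
P_0 = D_1/(1+r)^1 + D_2/(1+r)^2 + D_3/(1+r)^3 + D_4/(1+r)^4 + TV/(1+r)^4
    = 1.24253 + 1.34250 + 1.45052 + 1.56723 + 13.58264 = 19.18542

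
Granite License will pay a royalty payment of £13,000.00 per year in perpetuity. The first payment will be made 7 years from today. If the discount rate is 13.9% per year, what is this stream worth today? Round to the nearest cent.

Value at end of year 6: C / r = £13,000.00 / 0.139 = £93,525.1799
Discount to today: PV = £93,525.1799 / (1 + 0.139)^6 = £93,525.1799 / 2.183445 = £42,833.76

£42833.76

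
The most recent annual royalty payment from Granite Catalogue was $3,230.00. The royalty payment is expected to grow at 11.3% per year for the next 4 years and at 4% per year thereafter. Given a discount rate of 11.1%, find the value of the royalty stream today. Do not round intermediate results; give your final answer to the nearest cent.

$60632.53

D_1 = 3594.99000
D_2 = 4001.22387
D_3 = 4453.36217
D_4 = 4956.59209
Terminal value at year 4: TV = D_4×(1+g_2)/(r−g_2) = 5154.85578/0.071 = 72603.60248
P_0 = D_1/(1+r)^1 + D_2/(1+r)^2 + D_3/(1+r)^3 + D_4/(1+r)^4 + TV/(1+r)^4
    = 3235.81458 + 3241.63963 + 3247.47517 + 3253.32120 + 47654.28244 = 60632.53302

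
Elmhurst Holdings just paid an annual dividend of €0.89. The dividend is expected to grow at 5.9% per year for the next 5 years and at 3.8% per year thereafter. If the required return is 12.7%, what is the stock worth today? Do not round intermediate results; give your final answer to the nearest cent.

D_1 = 0.94251
D_2 = 0.99812
D_3 = 1.05701
D_4 = 1.11937
D_5 = 1.18541
Terminal value at year 5: TV = D_5×(1+g_2)/(r−g_2) = 1.23046/0.089 = 13.82538
P_0 = D_1/(1+r)^1 + D_2/(1+r)^2 + D_3/(1+r)^3 + D_4/(1+r)^4 + D_5/(1+r)^5 + TV/(1+r)^5
    = 0.83630 + 0.78584 + 0.73842 + 0.69387 + 0.65200 + 7.60427 = 11.31071

€11.31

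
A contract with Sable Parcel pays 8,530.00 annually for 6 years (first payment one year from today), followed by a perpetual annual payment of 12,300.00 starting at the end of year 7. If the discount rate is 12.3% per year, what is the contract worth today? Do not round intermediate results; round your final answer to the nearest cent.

PV of 6-year annuity: 8,530.00 × [1 − (1+0.123)^−6] / 0.123 = 34774.33926
Perpetuity value at year 6: 12,300.00 / 0.123 = 100000.00000
PV of perpetuity: 100000.00000 / (1+0.123)^6 = 49856.46273
Total PV = 34774.33926 + 49856.46273 = 84630.80199

84630.80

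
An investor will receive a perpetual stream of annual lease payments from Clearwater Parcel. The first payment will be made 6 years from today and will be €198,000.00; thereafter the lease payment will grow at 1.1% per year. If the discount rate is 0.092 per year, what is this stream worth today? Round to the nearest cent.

€1574225.63

Value at end of year 5: C₁ / (r − g) = €198,000.00 / (0.092 − 0.011) = €2,444,444.4444
Discount to today: PV = €2,444,444.4444 / (1 + 0.092)^5 = €2,444,444.4444 / 1.552792 = €1,574,225.63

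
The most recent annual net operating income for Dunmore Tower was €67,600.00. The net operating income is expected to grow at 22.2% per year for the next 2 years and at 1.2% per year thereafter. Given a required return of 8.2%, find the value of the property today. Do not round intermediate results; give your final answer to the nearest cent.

D_1 = 82607.20000
D_2 = 100945.99840
Terminal value at year 2: TV = D_2×(1+g_2)/(r−g_2) = 102157.35038/0.07 = 1459390.71973
P_0 = D_1/(1+r)^1 + D_2/(1+r)^2 + TV/(1+r)^2
    = 76346.76525 + 86225.27462 + 1246571.11303 = 1409143.15289

€1409143.15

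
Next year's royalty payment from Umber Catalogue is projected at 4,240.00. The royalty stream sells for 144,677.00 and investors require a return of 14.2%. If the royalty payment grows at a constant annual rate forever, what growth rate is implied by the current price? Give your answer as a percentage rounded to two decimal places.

11.27%

P = D₁/(r−g) ⇒ g = r − D₁/P = 0.142 − 4,240.00/144,677.00 = 0.112693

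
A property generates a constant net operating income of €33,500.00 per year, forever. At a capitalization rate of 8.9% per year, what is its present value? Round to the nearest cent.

Level perpetuity: PV = C / r = €33,500.00 / 0.089 = €376,404.49

€376404.49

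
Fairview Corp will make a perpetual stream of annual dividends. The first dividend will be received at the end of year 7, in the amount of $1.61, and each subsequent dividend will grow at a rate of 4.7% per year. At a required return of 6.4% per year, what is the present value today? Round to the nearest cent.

Value at end of year 6: C₁ / (r − g) = $1.61 / (0.064 − 0.047) = $94.7059
Discount to today: PV = $94.7059 / (1 + 0.064)^6 = $94.7059 / 1.450941 = $65.27

$65.27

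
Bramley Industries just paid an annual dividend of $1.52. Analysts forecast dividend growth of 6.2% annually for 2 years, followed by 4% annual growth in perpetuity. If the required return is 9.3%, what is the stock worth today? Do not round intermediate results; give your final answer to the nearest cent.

D_1 = 1.61424
D_2 = 1.71432
Terminal value at year 2: TV = D_2×(1+g_2)/(r−g_2) = 1.78290/0.053 = 33.63954
P_0 = D_1/(1+r)^1 + D_2/(1+r)^2 + TV/(1+r)^2
    = 1.47689 + 1.43500 + 28.15852 = 31.07041

$31.07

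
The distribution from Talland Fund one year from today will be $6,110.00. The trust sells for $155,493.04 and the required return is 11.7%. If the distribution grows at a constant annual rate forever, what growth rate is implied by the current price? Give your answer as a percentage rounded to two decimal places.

7.77%

P = D₁/(r−g) ⇒ g = r − D₁/P = 0.117 − $6,110.00/$155,493.04 = 0.077706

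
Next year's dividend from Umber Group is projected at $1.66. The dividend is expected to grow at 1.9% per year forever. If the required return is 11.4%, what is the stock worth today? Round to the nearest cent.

$17.47

Growing perpetuity: P = D₁ / (r − g) = $1.6600 / (0.114 − 0.019) = $17.47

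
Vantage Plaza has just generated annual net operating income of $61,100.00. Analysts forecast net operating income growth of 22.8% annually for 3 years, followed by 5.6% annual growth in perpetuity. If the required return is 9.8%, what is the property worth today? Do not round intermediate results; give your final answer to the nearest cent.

D_1 = 75030.80000
D_2 = 92137.82240
D_3 = 113145.24591
Terminal value at year 3: TV = D_3×(1+g_2)/(r−g_2) = 119481.37968/0.042 = 2844794.75424
P_0 = D_1/(1+r)^1 + D_2/(1+r)^2 + D_3/(1+r)^3 + TV/(1+r)^3
    = 68334.06193 + 76424.61571 + 85473.06748 + 2149037.12522 = 2379268.87034

$2379268.87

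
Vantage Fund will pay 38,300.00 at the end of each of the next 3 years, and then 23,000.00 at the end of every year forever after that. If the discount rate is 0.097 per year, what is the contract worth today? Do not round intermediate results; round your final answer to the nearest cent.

PV of 3-year annuity: 38,300.00 × [1 − (1+0.097)^−3] / 0.097 = 95751.73543
Perpetuity value at year 3: 23,000.00 / 0.097 = 237113.40206
PV of perpetuity: 237113.40206 / (1+0.097)^3 = 179612.35990
Total PV = 95751.73543 + 179612.35990 = 275364.09533

275364.10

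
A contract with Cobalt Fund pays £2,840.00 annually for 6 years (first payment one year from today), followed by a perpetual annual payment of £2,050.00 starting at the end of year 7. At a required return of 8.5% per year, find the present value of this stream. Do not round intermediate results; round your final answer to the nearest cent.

£27714.98

PV of 6-year annuity: £2,840.00 × [1 − (1+0.085)^−6] / 0.085 = 12932.18756
Perpetuity value at year 6: £2,050.00 / 0.085 = 24117.64706
PV of perpetuity: 24117.64706 / (1+0.085)^6 = 14782.79336
Total PV = 12932.18756 + 14782.79336 = 27714.98092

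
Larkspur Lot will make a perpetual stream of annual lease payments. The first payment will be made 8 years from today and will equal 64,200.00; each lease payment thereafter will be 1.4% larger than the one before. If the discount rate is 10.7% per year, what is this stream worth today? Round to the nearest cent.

338858.77

Value at end of year 7: C₁ / (r − g) = 64,200.00 / (0.107 − 0.014) = 690,322.5806
Discount to today: PV = 690,322.5806 / (1 + 0.107)^7 = 690,322.5806 / 2.037198 = 338,858.77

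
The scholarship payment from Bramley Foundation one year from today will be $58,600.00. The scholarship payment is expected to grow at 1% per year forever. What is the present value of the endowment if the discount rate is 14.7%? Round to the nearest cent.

Growing perpetuity: P = D₁ / (r − g) = $58,600.0000 / (0.147 − 0.01) = $427,737.23

$427737.23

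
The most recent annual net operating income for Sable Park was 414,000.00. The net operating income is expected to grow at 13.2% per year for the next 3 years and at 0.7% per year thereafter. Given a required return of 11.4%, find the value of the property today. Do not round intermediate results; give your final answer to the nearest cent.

D_1 = 468648.00000
D_2 = 530509.53600
D_3 = 600536.79475
Terminal value at year 3: TV = D_3×(1+g_2)/(r−g_2) = 604740.55232/0.107 = 5651780.86276
P_0 = D_1/(1+r)^1 + D_2/(1+r)^2 + D_3/(1+r)^3 + TV/(1+r)^3
    = 420689.40754 + 427486.90246 + 434394.23122 + 4088177.48448 = 5370748.02570

5370748.03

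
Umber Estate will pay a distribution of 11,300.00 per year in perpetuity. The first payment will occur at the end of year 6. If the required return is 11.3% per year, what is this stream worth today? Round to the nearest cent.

Value at end of year 5: C / r = 11,300.00 / 0.113 = 100,000.0000
Discount to today: PV = 100,000.0000 / (1 + 0.113)^5 = 100,000.0000 / 1.707953 = 58,549.63

58549.63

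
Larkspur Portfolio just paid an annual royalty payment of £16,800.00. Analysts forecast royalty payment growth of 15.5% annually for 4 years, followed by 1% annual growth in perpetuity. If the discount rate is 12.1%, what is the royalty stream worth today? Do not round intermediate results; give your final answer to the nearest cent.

D_1 = 19404.00000
D_2 = 22411.62000
D_3 = 25885.42110
D_4 = 29897.66137
Terminal value at year 4: TV = D_4×(1+g_2)/(r−g_2) = 30196.63798/0.111 = 272041.78364
P_0 = D_1/(1+r)^1 + D_2/(1+r)^2 + D_3/(1+r)^3 + D_4/(1+r)^4 + TV/(1+r)^4
    = 17309.54505 + 17834.54463 + 18375.46748 + 18932.79656 + 172271.39212 = 244723.74584

£244723.75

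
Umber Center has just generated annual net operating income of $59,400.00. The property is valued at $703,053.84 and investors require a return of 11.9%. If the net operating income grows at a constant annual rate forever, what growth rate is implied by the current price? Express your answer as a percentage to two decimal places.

3.18%

P = D₀(1+g)/(r−g) ⇒ P(r−g) = D₀(1+g) ⇒ g(P+D₀) = P·r − D₀
g = (P·r − D₀)/(P + D₀) = ($703,053.84×0.119 − $59,400.00) / ($703,053.84 + $59,400.00) = 0.031823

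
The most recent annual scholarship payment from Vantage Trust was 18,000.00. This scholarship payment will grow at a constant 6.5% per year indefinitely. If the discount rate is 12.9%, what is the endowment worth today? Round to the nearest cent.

299531.25

D₁ = D₀ × (1 + g) = 18,000.00 × 1.065 = 19,170.0000
Growing perpetuity: P = D₁ / (r − g) = 19,170.0000 / (0.129 − 0.065) = 299,531.25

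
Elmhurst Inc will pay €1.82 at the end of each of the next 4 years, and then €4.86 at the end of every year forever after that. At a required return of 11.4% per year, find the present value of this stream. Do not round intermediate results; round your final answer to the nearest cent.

€33.28

PV of 4-year annuity: €1.82 × [1 − (1+0.114)^−4] / 0.114 = 5.59856
Perpetuity value at year 4: €4.86 / 0.114 = 42.63158
PV of perpetuity: 42.63158 / (1+0.114)^4 = 27.68157
Total PV = 5.59856 + 27.68157 = 33.28013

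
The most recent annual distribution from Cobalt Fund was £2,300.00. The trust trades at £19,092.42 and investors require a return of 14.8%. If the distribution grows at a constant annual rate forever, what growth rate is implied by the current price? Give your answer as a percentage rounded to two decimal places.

2.46%

P = D₀(1+g)/(r−g) ⇒ P(r−g) = D₀(1+g) ⇒ g(P+D₀) = P·r − D₀
g = (P·r − D₀)/(P + D₀) = (£19,092.42×0.148 − £2,300.00) / (£19,092.42 + £2,300.00) = 0.024573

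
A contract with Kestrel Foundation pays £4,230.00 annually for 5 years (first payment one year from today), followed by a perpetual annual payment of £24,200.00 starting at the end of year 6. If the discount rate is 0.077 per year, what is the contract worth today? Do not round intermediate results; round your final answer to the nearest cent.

PV of 5-year annuity: £4,230.00 × [1 − (1+0.077)^−5] / 0.077 = 17023.55117
Perpetuity value at year 5: £24,200.00 / 0.077 = 314285.71429
PV of perpetuity: 314285.71429 / (1+0.077)^5 = 216893.29390
Total PV = 17023.55117 + 216893.29390 = 233916.84507

£233916.85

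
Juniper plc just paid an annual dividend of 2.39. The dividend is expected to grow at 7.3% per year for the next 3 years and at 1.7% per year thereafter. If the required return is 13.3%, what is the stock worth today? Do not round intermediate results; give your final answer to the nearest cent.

24.24

D_1 = 2.56447
D_2 = 2.75168
D_3 = 2.95255
Terminal value at year 3: TV = D_3×(1+g_2)/(r−g_2) = 3.00274/0.116 = 25.88571
P_0 = D_1/(1+r)^1 + D_2/(1+r)^2 + D_3/(1+r)^3 + TV/(1+r)^3
    = 2.26343 + 2.14357 + 2.03005 + 17.79796 = 24.23502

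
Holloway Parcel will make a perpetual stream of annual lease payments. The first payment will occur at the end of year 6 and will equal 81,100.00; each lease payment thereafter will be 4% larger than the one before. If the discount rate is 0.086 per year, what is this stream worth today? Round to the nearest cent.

1167115.66

Value at end of year 5: C₁ / (r − g) = 81,100.00 / (0.086 − 0.04) = 1,763,043.4783
Discount to today: PV = 1,763,043.4783 / (1 + 0.086)^5 = 1,763,043.4783 / 1.510599 = 1,167,115.66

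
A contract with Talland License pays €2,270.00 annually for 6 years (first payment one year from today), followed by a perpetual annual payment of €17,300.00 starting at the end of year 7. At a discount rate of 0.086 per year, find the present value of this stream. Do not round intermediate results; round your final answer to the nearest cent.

PV of 6-year annuity: €2,270.00 × [1 − (1+0.086)^−6] / 0.086 = 10305.63002
Perpetuity value at year 6: €17,300.00 / 0.086 = 201162.79070
PV of perpetuity: 201162.79070 / (1+0.086)^6 = 122622.08613
Total PV = 10305.63002 + 122622.08613 = 132927.71615

€132927.72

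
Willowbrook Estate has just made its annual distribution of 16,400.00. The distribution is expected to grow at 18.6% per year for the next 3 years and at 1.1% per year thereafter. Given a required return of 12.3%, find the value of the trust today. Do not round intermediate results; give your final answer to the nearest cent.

229307.60

D_1 = 19450.40000
D_2 = 23068.17440
D_3 = 27358.85484
Terminal value at year 3: TV = D_3×(1+g_2)/(r−g_2) = 27659.80224/0.112 = 246962.52001
P_0 = D_1/(1+r)^1 + D_2/(1+r)^2 + D_3/(1+r)^3 + TV/(1+r)^3
    = 17320.03562 + 18291.68499 + 19317.84363 + 174378.03493 = 229307.59917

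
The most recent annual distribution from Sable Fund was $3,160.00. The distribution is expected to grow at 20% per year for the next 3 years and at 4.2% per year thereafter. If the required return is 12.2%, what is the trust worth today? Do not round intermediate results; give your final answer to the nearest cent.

$61213.76

D_1 = 3792.00000
D_2 = 4550.40000
D_3 = 5460.48000
Terminal value at year 3: TV = D_3×(1+g_2)/(r−g_2) = 5689.82016/0.08 = 71122.75200
P_0 = D_1/(1+r)^1 + D_2/(1+r)^2 + D_3/(1+r)^3 + TV/(1+r)^3
    = 3379.67914 + 3614.63010 + 3865.91455 + 50353.53697 = 61213.76076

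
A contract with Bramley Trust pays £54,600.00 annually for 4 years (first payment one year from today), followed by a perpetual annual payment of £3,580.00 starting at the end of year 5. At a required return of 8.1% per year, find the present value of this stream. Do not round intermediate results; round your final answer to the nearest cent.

£212806.78

PV of 4-year annuity: £54,600.00 × [1 − (1+0.081)^−4] / 0.081 = 180440.32063
Perpetuity value at year 4: £3,580.00 / 0.081 = 44197.53086
PV of perpetuity: 44197.53086 / (1+0.081)^4 = 32366.46222
Total PV = 180440.32063 + 32366.46222 = 212806.78285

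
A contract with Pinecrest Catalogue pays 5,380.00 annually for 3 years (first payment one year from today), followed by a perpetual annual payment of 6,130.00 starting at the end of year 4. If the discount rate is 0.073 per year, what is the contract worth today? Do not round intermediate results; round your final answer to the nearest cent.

82015.10

PV of 3-year annuity: 5,380.00 × [1 − (1+0.073)^−3] / 0.073 = 14041.78953
Perpetuity value at year 3: 6,130.00 / 0.073 = 83972.60274
PV of perpetuity: 83972.60274 / (1+0.073)^3 = 67973.31467
Total PV = 14041.78953 + 67973.31467 = 82015.10420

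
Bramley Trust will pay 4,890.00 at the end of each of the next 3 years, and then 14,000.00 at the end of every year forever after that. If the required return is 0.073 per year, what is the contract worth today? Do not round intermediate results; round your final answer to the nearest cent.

PV of 3-year annuity: 4,890.00 × [1 − (1+0.073)^−3] / 0.073 = 12762.89048
Perpetuity value at year 3: 14,000.00 / 0.073 = 191780.82192
PV of perpetuity: 191780.82192 / (1+0.073)^3 = 155240.84917
Total PV = 12762.89048 + 155240.84917 = 168003.73965

168003.74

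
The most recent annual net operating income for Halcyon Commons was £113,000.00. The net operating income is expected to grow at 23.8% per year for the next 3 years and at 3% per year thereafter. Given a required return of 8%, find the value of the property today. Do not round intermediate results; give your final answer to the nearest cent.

D_1 = 139894.00000
D_2 = 173188.77200
D_3 = 214407.69974
Terminal value at year 3: TV = D_3×(1+g_2)/(r−g_2) = 220839.93073/0.05 = 4416798.61456
P_0 = D_1/(1+r)^1 + D_2/(1+r)^2 + D_3/(1+r)^3 + TV/(1+r)^3
    = 129531.48148 + 148481.45748 + 170203.74477 + 3506197.14233 = 3954413.82606

£3954413.83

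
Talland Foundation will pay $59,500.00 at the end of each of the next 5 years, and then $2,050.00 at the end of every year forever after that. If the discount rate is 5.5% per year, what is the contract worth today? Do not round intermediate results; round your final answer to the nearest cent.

$282600.57

PV of 5-year annuity: $59,500.00 × [1 − (1+0.055)^−5] / 0.055 = 254081.92630
Perpetuity value at year 5: $2,050.00 / 0.055 = 37272.72727
PV of perpetuity: 37272.72727 / (1+0.055)^5 = 28518.64410
Total PV = 254081.92630 + 28518.64410 = 282600.57040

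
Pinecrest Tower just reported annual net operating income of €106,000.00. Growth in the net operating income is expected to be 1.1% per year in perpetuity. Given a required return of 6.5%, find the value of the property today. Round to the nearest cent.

€1984555.56

D₁ = D₀ × (1 + g) = €106,000.00 × 1.011 = €107,166.0000
Growing perpetuity: P = D₁ / (r − g) = €107,166.0000 / (0.065 − 0.011) = €1,984,555.56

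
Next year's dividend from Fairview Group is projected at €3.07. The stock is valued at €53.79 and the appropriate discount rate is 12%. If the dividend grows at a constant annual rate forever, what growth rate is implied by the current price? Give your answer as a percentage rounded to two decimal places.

6.29%

P = D₁/(r−g) ⇒ g = r − D₁/P = 0.12 − €3.07/€53.79 = 0.062926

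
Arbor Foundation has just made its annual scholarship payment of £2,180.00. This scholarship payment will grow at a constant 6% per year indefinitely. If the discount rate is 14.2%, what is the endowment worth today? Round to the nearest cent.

£28180.49

D₁ = D₀ × (1 + g) = £2,180.00 × 1.06 = £2,310.8000
Growing perpetuity: P = D₁ / (r − g) = £2,310.8000 / (0.142 − 0.06) = £28,180.49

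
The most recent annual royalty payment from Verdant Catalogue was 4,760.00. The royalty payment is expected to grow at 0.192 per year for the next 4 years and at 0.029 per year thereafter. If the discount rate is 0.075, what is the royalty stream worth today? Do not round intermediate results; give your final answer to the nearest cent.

185782.41

D_1 = 5673.92000
D_2 = 6763.31264
D_3 = 8061.86867
D_4 = 9609.74745
Terminal value at year 4: TV = D_4×(1+g_2)/(r−g_2) = 9888.43013/0.046 = 214965.87233
P_0 = D_1/(1+r)^1 + D_2/(1+r)^2 + D_3/(1+r)^3 + D_4/(1+r)^4 + TV/(1+r)^4
    = 5278.06512 + 5852.51499 + 6489.48639 + 7195.78398 + 160966.55908 = 185782.40957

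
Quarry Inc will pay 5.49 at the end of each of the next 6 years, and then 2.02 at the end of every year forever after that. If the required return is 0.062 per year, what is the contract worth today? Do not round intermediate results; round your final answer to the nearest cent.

49.54

PV of 6-year annuity: 5.49 × [1 − (1+0.062)^−6] / 0.062 = 26.82730
Perpetuity value at year 6: 2.02 / 0.062 = 32.58065
PV of perpetuity: 32.58065 / (1+0.062)^6 = 22.70976
Total PV = 26.82730 + 22.70976 = 49.53706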